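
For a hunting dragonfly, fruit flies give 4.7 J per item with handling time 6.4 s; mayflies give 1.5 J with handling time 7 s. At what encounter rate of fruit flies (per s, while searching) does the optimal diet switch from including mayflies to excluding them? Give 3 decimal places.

At the threshold, the rate on fruit flies alone equals the profitability of mayflies: λ·4.7/(1 + λ·6.4) = 1.5/7 = 0.2143.
Rearranging, λ(4.7 − 0.2143×6.4) = 0.2143, so λ = 0.2143/3.329 = 0.06438 per s.

0.064 per s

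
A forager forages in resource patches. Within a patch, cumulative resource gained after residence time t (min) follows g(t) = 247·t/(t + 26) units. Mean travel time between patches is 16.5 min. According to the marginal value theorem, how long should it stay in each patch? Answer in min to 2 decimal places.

Maximise g(t)/(T+t): set derivative to zero → g'(t)(T+t) = g(t).
g'(t) = 247·26/(t + 26)². Setting 247·26/(t+26)² = 247t/[(t+26)(16.5+t)] gives 26(16.5+t) = t(t+26), so t² = 26×16.5 = 429.
t* = √429 = 20.71 min.

20.71 min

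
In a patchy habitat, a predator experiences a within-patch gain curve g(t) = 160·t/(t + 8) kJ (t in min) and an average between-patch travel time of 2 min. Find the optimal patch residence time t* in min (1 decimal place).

4.0 min

By the marginal value theorem, leave when the instantaneous gain rate g'(t) equals the habitat-wide average g(t)/(T + t).
g'(t) = 160·8/(t + 8)². Setting 160·8/(t+8)² = 160t/[(t+8)(2+t)] gives 8(2+t) = t(t+8), so t² = 8×2 = 16.
t* = √16 = 4 min.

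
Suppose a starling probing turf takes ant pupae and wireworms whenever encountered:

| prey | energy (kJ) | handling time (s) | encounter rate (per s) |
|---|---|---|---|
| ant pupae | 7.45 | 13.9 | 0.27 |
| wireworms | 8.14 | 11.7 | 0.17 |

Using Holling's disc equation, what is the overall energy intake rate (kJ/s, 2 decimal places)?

0.50 kJ/s

R = (0.27×7.45 + 0.17×8.14) / (1 + 0.27×13.9 + 0.17×11.7) = 3.395/6.742 = 0.5036 kJ/s.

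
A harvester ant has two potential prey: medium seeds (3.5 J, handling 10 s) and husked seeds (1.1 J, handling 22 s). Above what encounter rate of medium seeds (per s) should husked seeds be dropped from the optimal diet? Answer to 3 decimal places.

0.017 per s

The zero-one rule: include husked seeds iff E₂/h₂ > λE₁/(1+λh₁). Equality gives the switch point.
λE₁h₂ = E₂ + λE₂h₁ ⇒ λ = E₂/(E₁h₂ − E₂h₁) = 1.1/(77 − 11) = 0.01667 per s.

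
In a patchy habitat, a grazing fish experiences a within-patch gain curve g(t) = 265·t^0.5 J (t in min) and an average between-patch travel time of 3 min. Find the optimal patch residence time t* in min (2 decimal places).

3.00 min

Optimal t* satisfies g'(t*) = g(t*)/(T + t*).
g'(t) = 0.5·265·t^-0.5. Setting 0.5·265·t^-0.5 = 265·t^0.5/(3+t) gives 0.5(3+t) = t, so 0.50·t = 0.5×3.
t* = 0.5×3/0.50 = 3 min.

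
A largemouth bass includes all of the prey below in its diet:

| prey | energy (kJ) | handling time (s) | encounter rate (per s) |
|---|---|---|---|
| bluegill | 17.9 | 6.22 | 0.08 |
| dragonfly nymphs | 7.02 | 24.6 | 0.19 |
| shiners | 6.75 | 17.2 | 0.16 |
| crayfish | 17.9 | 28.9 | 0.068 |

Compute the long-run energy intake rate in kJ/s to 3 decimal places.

0.465 kJ/s

R = (0.08×17.9 + 0.19×7.02 + 0.16×6.75 + 0.068×17.9) / (1 + 0.08×6.22 + 0.19×24.6 + 0.16×17.2 + 0.068×28.9) = 5.063/10.89 = 0.465 kJ/s.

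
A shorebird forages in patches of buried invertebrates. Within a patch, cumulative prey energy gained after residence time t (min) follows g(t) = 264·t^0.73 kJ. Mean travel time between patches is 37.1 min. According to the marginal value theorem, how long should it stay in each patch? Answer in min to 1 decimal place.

Optimal t* satisfies g'(t*) = g(t*)/(T + t*).
g'(t) = 0.73·264·t^-0.27. Setting 0.73·264·t^-0.27 = 264·t^0.73/(37.1+t) gives 0.73(37.1+t) = t, so 0.27·t = 0.73×37.1.
t* = 0.73×37.1/0.27 = 100.3 min.

100.3 min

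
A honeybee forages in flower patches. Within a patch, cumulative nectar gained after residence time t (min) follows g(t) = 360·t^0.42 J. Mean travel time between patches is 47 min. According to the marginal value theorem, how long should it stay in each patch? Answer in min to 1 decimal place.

Maximise g(t)/(T+t): set derivative to zero → g'(t)(T+t) = g(t).
g'(t) = 0.42·360·t^-0.58. Setting 0.42·360·t^-0.58 = 360·t^0.42/(47+t) gives 0.42(47+t) = t, so 0.58·t = 0.42×47.
t* = 0.42×47/0.58 = 34.03 min.

34.0 min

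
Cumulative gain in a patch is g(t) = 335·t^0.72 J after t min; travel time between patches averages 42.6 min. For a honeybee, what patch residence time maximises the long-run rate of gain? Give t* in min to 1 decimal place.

109.5 min

Maximise g(t)/(T+t): set derivative to zero → g'(t)(T+t) = g(t).
g'(t) = 0.72·335·t^-0.28. Setting 0.72·335·t^-0.28 = 335·t^0.72/(42.6+t) gives 0.72(42.6+t) = t, so 0.28·t = 0.72×42.6.
t* = 0.72×42.6/0.28 = 109.5 min.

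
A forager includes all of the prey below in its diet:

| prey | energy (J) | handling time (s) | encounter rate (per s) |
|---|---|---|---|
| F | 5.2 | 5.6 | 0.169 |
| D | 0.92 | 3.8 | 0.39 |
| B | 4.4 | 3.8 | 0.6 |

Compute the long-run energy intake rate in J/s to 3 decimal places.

0.679 J/s

R = Σλ_iE_i / (1 + Σλ_ih_i)
Numerator: 0.169×5.2 + 0.39×0.92 + 0.6×4.4 = 3.878
Denominator: 1 + 0.169×5.6 + 0.39×3.8 + 0.6×3.8 = 5.708
R = 3.878/5.708 = 0.6793 J/s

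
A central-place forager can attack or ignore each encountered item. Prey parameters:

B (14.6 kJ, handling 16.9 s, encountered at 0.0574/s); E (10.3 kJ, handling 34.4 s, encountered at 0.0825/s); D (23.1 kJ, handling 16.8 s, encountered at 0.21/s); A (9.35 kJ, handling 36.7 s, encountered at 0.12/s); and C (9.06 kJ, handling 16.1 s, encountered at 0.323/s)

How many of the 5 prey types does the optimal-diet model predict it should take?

E/h in descending order: D 1.38, B 0.864, C 0.563, E 0.299, A 0.255 kJ/s. The optimal diet is the largest prefix of this list for which every included type satisfies E_i/h_i > R on the types above it.
Rate on top 1: 1.071. B: 0.864 < 1.071 → exclude; stop.
Optimal diet: D — 1 of 5 types.

1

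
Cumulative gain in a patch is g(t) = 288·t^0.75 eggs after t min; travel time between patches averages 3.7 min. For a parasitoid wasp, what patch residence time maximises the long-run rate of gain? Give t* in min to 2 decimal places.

Maximise g(t)/(T+t): set derivative to zero → g'(t)(T+t) = g(t).
g'(t) = 0.75·288·t^-0.25. Setting 0.75·288·t^-0.25 = 288·t^0.75/(3.7+t) gives 0.75(3.7+t) = t, so 0.25·t = 0.75×3.7.
t* = 0.75×3.7/0.25 = 11.1 min.

11.10 min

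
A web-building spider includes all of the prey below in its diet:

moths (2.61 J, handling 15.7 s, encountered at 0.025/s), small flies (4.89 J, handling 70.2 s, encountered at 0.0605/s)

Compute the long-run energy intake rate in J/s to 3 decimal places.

R = Σλ_iE_i / (1 + Σλ_ih_i)
Numerator: 0.025×2.61 + 0.0605×4.89 = 0.3611
Denominator: 1 + 0.025×15.7 + 0.0605×70.2 = 5.64
R = 0.3611/5.64 = 0.06403 J/s

0.064 J/s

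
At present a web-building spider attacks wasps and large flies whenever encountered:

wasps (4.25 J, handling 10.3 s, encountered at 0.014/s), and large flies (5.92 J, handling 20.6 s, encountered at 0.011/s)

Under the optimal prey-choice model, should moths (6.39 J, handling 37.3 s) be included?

On wasps and large flies alone, R = ΣλE/(1+Σλh) = 0.1246/1.371 = 0.09091 J/s.
Profitability of moths: 6.39/37.3 = 0.1713 J/s.
0.1713 > 0.09091, so adding moths raises the average — include it.

Yes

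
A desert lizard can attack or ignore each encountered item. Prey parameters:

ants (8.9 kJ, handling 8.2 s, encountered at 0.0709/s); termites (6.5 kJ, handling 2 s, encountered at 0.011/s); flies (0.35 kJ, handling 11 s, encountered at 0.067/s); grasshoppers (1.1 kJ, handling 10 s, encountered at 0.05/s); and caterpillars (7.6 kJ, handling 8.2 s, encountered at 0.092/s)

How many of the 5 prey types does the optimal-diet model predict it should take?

E/h in descending order: termites 3.25, ants 1.09, caterpillars 0.927, grasshoppers 0.11, flies 0.0318 kJ/s. The optimal diet is the largest prefix of this list for which every included type satisfies E_i/h_i > R on the types above it.
Rate on top 1: 0.06996. ants: 1.09 > 0.06996 → include.
Rate on top 2: 0.4381. caterpillars: 0.927 > 0.4381 → include.
Rate on top 3: 0.5945. grasshoppers: 0.11 < 0.5945 → exclude; stop.
Optimal diet: termites, ants, caterpillars — 3 of 5 types.

3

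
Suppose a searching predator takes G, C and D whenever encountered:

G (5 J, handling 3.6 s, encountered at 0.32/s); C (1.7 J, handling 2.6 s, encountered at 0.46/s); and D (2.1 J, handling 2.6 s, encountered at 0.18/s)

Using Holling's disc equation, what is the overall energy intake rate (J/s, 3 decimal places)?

R = (0.32×5 + 0.46×1.7 + 0.18×2.1) / (1 + 0.32×3.6 + 0.46×2.6 + 0.18×2.6) = 2.76/3.816 = 0.7233 J/s.

0.723 J/s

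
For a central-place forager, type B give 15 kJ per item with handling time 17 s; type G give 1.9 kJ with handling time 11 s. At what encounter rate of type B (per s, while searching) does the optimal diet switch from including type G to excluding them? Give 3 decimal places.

0.014 per s

At the threshold, the rate on type B alone equals the profitability of type G: λ·15/(1 + λ·17) = 1.9/11 = 0.1727.
Rearranging, λ(15 − 0.1727×17) = 0.1727, so λ = 0.1727/12.06 = 0.01432 per s.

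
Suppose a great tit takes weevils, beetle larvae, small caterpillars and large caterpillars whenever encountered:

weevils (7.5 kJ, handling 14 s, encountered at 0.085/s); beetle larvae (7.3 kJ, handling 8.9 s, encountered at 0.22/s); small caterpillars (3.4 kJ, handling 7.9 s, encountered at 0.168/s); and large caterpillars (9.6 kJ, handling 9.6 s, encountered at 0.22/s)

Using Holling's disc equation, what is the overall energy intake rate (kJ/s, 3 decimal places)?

0.649 kJ/s

Energy encountered per unit search time: 0.085×7.5 + 0.22×7.3 + 0.168×3.4 + 0.22×9.6 = 4.927 kJ/s.
Handling time per unit search time: 0.085×14 + 0.22×8.9 + 0.168×7.9 + 0.22×9.6 = 6.587.
Rate = 4.927/(1 + 6.587) = 0.6493 kJ/s.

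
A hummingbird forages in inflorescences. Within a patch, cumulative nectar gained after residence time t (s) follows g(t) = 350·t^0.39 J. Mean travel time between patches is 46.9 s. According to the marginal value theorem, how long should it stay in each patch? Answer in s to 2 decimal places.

By the marginal value theorem, leave when the instantaneous gain rate g'(t) equals the habitat-wide average g(t)/(T + t).
g'(t) = 0.39·350·t^-0.61. Setting 0.39·350·t^-0.61 = 350·t^0.39/(46.9+t) gives 0.39(46.9+t) = t, so 0.61·t = 0.39×46.9.
t* = 0.39×46.9/0.61 = 29.99 s.

29.99 s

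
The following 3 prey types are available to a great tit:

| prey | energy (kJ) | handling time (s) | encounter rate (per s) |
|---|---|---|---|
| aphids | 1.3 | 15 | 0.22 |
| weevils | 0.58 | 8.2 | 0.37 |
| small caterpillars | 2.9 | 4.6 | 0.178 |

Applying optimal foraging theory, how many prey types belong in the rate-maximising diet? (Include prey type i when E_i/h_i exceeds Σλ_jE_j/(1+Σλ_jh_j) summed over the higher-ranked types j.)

Rank by E/h (kJ/s): small caterpillars 0.63, aphids 0.0867, weevils 0.0707. Include each in turn until the next type's E/h falls below the running intake rate.
Rate on top 1: 0.2838. aphids: 0.0867 < 0.2838 → exclude; stop.
Optimal diet: small caterpillars — 1 of 3 types.

1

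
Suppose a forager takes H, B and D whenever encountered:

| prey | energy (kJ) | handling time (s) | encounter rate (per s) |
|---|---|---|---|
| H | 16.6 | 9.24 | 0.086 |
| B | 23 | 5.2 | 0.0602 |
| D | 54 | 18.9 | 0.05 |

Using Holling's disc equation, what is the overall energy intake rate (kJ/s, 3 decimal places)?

1.806 kJ/s

R = (0.086×16.6 + 0.0602×23 + 0.05×54) / (1 + 0.086×9.24 + 0.0602×5.2 + 0.05×18.9) = 5.512/3.053 = 1.806 kJ/s.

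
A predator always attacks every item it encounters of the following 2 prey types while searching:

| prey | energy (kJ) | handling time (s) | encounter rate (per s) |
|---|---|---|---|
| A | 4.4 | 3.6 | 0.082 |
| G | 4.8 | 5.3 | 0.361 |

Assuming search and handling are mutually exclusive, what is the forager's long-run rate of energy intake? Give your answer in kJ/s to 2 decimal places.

Energy encountered per unit search time: 0.082×4.4 + 0.361×4.8 = 2.094 kJ/s.
Handling time per unit search time: 0.082×3.6 + 0.361×5.3 = 2.208.
Rate = 2.094/(1 + 2.208) = 0.6525 kJ/s.

0.65 kJ/s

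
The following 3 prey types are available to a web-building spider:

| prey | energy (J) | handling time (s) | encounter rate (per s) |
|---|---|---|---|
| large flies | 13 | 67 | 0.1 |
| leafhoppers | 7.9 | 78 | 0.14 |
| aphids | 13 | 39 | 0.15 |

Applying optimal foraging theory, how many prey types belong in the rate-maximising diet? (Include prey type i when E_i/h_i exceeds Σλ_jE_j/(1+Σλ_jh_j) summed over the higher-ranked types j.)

1

Profitabilities (E/h, J/s): aphids 0.333, large flies 0.194, leafhoppers 0.101. Add prey in this order while the next type's profitability exceeds the intake rate on those already taken.
Rate on top 1: 0.2847. large flies: 0.194 < 0.2847 → exclude; stop.
Optimal diet: aphids — 1 of 3 types.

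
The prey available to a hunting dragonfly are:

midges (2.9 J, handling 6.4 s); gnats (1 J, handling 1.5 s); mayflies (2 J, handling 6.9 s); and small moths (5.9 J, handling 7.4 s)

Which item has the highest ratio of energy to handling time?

Profitability E/h (J/s): midges = 2.9/6.4 = 0.453, gnats = 1/1.5 = 0.667, mayflies = 2/6.9 = 0.29, small moths = 5.9/7.4 = 0.797.
Ranked: small moths > gnats > midges > mayflies.

small moths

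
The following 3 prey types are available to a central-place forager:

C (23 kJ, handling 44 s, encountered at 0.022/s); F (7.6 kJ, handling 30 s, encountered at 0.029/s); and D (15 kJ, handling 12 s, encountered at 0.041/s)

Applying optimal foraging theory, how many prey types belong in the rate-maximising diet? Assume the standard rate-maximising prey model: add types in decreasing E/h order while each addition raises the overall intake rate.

Rank by E/h (kJ/s): D 1.25, C 0.523, F 0.253. Include each in turn until the next type's E/h falls below the running intake rate.
Rate on top 1: 0.4122. C: 0.523 > 0.4122 → include.
Rate on top 2: 0.4557. F: 0.253 < 0.4557 → exclude; stop.
Optimal diet: D, C — 2 of 3 types.

2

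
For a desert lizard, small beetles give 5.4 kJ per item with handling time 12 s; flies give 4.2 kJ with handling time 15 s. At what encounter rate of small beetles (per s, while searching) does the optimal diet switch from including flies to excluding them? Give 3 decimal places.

0.137 per s

The zero-one rule: include flies iff E₂/h₂ > λE₁/(1+λh₁). Equality gives the switch point.
λE₁h₂ = E₂ + λE₂h₁ ⇒ λ = E₂/(E₁h₂ − E₂h₁) = 4.2/(81 − 50.4) = 0.1373 per s.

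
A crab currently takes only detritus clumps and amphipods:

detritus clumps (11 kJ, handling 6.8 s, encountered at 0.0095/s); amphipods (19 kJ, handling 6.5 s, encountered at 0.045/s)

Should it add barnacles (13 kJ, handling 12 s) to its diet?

On detritus clumps and amphipods alone, R = ΣλE/(1+Σλh) = 0.9595/1.357 = 0.707 kJ/s.
barnacles: E/h = 13/12 = 1.083 kJ/s.
1.083 > 0.707, so adding barnacles raises the average — include it.

Yes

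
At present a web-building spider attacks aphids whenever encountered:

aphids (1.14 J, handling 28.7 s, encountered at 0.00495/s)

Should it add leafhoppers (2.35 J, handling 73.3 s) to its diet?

Current rate: (0.00495×1.14)/(1 + 0.00495×28.7) = 0.004941 J/s.
Profitability of leafhoppers: 2.35/73.3 = 0.03206 J/s.
Since 0.03206 > R, including leafhoppers increases the long-run rate.

Yes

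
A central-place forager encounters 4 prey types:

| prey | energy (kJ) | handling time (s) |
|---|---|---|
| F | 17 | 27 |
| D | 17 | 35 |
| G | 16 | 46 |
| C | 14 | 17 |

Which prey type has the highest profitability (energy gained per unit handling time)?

Profitability E/h (kJ/s): F = 17/27 = 0.63, D = 17/35 = 0.486, G = 16/46 = 0.348, C = 14/17 = 0.824.
Ranked: C > F > D > G.

C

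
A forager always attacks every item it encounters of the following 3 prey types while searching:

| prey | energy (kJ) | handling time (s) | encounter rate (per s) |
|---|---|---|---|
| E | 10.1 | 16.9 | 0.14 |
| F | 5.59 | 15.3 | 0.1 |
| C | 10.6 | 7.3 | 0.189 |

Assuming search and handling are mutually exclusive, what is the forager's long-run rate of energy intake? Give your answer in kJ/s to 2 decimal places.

R = (0.14×10.1 + 0.1×5.59 + 0.189×10.6) / (1 + 0.14×16.9 + 0.1×15.3 + 0.189×7.3) = 3.976/6.276 = 0.6336 kJ/s.

0.63 kJ/s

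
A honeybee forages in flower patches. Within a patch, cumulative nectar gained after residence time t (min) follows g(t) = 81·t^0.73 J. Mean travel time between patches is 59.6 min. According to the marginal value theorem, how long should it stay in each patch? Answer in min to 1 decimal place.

161.1 min

Maximise g(t)/(T+t): set derivative to zero → g'(t)(T+t) = g(t).
g'(t) = 0.73·81·t^-0.27. Setting 0.73·81·t^-0.27 = 81·t^0.73/(59.6+t) gives 0.73(59.6+t) = t, so 0.27·t = 0.73×59.6.
t* = 0.73×59.6/0.27 = 161.1 min.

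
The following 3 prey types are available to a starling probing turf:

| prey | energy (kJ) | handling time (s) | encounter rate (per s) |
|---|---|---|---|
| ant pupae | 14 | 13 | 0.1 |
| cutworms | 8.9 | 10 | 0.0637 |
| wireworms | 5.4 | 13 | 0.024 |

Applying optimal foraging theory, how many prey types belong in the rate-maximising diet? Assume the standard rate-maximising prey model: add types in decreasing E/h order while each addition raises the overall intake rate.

2

Rank by E/h (kJ/s): ant pupae 1.08, cutworms 0.89, wireworms 0.415. Include each in turn until the next type's E/h falls below the running intake rate.
Rate on top 1: 0.6087. cutworms: 0.89 > 0.6087 → include.
Rate on top 2: 0.6697. wireworms: 0.415 < 0.6697 → exclude; stop.
Optimal diet: ant pupae, cutworms — 2 of 3 types.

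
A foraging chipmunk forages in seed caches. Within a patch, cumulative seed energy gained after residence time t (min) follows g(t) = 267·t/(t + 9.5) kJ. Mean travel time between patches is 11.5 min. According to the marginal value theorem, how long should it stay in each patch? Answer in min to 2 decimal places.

10.45 min

Maximise g(t)/(T+t): set derivative to zero → g'(t)(T+t) = g(t).
g'(t) = 267·9.5/(t + 9.5)². Setting 267·9.5/(t+9.5)² = 267t/[(t+9.5)(11.5+t)] gives 9.5(11.5+t) = t(t+9.5), so t² = 9.5×11.5 = 109.2.
t* = √109.2 = 10.45 min.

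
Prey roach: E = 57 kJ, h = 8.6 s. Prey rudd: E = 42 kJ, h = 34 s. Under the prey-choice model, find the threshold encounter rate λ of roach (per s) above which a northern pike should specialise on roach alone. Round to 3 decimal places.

0.027 per s

The zero-one rule: include rudd iff E₂/h₂ > λE₁/(1+λh₁). Equality gives the switch point.
λE₁h₂ = E₂ + λE₂h₁ ⇒ λ = E₂/(E₁h₂ − E₂h₁) = 42/(1938 − 361.2) = 0.02664 per s.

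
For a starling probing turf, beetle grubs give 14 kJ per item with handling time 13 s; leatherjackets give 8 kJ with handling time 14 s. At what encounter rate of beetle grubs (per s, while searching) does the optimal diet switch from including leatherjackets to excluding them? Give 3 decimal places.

0.087 per s

At the threshold, the rate on beetle grubs alone equals the profitability of leatherjackets: λ·14/(1 + λ·13) = 8/14 = 0.5714.
Rearranging, λ(14 − 0.5714×13) = 0.5714, so λ = 0.5714/6.571 = 0.08696 per s.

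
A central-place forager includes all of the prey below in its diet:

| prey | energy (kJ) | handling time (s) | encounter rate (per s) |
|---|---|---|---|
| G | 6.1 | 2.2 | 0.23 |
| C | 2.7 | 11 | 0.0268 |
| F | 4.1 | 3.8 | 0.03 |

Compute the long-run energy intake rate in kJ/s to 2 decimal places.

0.83 kJ/s

R = (0.23×6.1 + 0.0268×2.7 + 0.03×4.1) / (1 + 0.23×2.2 + 0.0268×11 + 0.03×3.8) = 1.598/1.915 = 0.8347 kJ/s.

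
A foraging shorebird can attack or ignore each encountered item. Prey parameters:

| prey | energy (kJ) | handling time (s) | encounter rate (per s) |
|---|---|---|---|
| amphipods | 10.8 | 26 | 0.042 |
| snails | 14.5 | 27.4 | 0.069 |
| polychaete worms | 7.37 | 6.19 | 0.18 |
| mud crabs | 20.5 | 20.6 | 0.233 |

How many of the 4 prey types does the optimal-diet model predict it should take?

2

Rank by E/h (kJ/s): polychaete worms 1.19, mud crabs 0.995, snails 0.529, amphipods 0.415. Include each in turn until the next type's E/h falls below the running intake rate.
Rate on top 1: 0.6275. mud crabs: 0.995 > 0.6275 → include.
Rate on top 2: 0.8827. snails: 0.529 < 0.8827 → exclude; stop.
Optimal diet: polychaete worms, mud crabs — 2 of 4 types.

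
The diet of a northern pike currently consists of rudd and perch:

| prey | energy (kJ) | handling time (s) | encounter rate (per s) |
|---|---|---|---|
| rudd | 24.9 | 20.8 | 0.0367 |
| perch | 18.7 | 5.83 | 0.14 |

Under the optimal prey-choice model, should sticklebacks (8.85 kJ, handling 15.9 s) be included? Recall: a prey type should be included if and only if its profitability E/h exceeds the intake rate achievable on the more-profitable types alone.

Current rate: (0.0367×24.9 + 0.14×18.7)/(1 + 0.0367×20.8 + 0.14×5.83) = 1.369 kJ/s.
Profitability of sticklebacks: 8.85/15.9 = 0.5566 kJ/s.
0.5566 < 1.369, so adding sticklebacks would lower the average — exclude it.

No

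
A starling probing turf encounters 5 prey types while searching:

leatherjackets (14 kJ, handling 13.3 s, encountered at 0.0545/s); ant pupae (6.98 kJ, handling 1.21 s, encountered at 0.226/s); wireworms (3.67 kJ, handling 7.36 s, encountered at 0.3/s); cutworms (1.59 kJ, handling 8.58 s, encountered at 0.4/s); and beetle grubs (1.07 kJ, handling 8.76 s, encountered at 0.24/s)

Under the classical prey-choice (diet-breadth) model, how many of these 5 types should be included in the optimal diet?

1

E/h in descending order: ant pupae 5.77, leatherjackets 1.05, wireworms 0.499, cutworms 0.185, beetle grubs 0.122 kJ/s. The optimal diet is the largest prefix of this list for which every included type satisfies E_i/h_i > R on the types above it.
Rate on top 1: 1.239. leatherjackets: 1.05 < 1.239 → exclude; stop.
Optimal diet: ant pupae — 1 of 5 types.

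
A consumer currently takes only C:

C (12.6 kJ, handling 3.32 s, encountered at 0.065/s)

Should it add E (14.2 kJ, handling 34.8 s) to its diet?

Current rate: (0.065×12.6)/(1 + 0.065×3.32) = 0.6736 kJ/s.
E: E/h = 14.2/34.8 = 0.408 kJ/s.
Since 0.408 < R, time spent handling E is better spent searching.

No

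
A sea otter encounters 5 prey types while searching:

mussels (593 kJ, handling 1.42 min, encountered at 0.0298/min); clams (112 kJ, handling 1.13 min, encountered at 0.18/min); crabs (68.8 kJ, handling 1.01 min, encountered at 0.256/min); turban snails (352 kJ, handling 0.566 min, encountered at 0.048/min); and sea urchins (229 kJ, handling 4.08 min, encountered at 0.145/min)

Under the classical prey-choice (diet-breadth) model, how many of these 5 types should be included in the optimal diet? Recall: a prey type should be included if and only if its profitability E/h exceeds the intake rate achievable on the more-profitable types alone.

5

Rank by E/h (kJ/min): turban snails 622, mussels 418, clams 99.1, crabs 68.1, sea urchins 56.1. Include each in turn until the next type's E/h falls below the running intake rate.
Rate on top 1: 16.45. mussels: 418 > 16.45 → include.
Rate on top 2: 32.32. clams: 99.1 > 32.32 → include.
Rate on top 3: 42.99. crabs: 68.1 > 42.99 → include.
Rate on top 4: 47.24. sea urchins: 56.1 > 47.24 → include.
Optimal diet: turban snails, mussels, clams, crabs, sea urchins — 5 of 5 types.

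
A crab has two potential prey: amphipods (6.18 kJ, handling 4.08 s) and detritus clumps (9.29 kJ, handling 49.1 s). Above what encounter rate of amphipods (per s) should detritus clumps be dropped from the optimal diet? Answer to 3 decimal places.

Drop detritus clumps once their profitability E₂/h₂ falls below the rate achievable on amphipods alone: E₂/h₂ = λE₁/(1 + λh₁).
Solve for λ: λE₁h₂ = E₂(1 + λh₁) → λ(E₁h₂ − E₂h₁) = E₂ → λ = E₂/(E₁h₂ − E₂h₁).
λ = 9.29/(6.18×49.1 − 9.29×4.08) = 9.29/265.5 = 0.03499 per s.

0.035 per s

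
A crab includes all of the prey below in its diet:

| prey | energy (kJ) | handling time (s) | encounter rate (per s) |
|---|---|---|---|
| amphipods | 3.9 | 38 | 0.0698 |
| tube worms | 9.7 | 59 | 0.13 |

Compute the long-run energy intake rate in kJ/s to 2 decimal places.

R = (0.0698×3.9 + 0.13×9.7) / (1 + 0.0698×38 + 0.13×59) = 1.533/11.32 = 0.1354 kJ/s.

0.14 kJ/s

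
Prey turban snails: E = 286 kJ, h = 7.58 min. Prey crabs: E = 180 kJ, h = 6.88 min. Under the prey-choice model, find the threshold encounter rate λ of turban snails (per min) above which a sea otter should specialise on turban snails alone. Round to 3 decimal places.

Drop crabs once their profitability E₂/h₂ falls below the rate achievable on turban snails alone: E₂/h₂ = λE₁/(1 + λh₁).
Solve for λ: λE₁h₂ = E₂(1 + λh₁) → λ(E₁h₂ − E₂h₁) = E₂ → λ = E₂/(E₁h₂ − E₂h₁).
λ = 180/(286×6.88 − 180×7.58) = 180/603.3 = 0.2984 per min.

0.298 per min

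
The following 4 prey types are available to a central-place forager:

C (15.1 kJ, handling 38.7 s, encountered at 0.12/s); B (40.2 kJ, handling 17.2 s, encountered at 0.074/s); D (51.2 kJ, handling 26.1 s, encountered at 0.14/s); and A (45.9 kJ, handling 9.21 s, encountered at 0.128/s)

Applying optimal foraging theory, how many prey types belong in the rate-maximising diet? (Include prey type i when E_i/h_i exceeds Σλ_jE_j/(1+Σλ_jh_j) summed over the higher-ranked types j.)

1

Rank by E/h (kJ/s): A 4.98, B 2.34, D 1.96, C 0.39. Include each in turn until the next type's E/h falls below the running intake rate.
Rate on top 1: 2.696. B: 2.34 < 2.696 → exclude; stop.
Optimal diet: A — 1 of 4 types.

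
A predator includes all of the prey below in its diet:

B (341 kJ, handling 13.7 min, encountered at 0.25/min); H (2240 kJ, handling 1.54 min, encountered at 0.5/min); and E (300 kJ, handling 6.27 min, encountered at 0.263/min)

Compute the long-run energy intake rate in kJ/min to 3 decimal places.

Energy encountered per unit search time: 0.25×341 + 0.5×2240 + 0.263×300 = 1284 kJ/min.
Handling time per unit search time: 0.25×13.7 + 0.5×1.54 + 0.263×6.27 = 5.844.
Rate = 1284/(1 + 5.844) = 187.6 kJ/min.

187.631 kJ/min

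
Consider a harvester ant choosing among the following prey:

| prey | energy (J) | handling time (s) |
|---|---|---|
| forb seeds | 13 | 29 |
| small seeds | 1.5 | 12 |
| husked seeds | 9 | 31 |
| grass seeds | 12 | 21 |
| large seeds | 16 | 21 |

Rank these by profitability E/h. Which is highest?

large seeds

Profitability E/h (J/s): forb seeds = 13/29 = 0.448, small seeds = 1.5/12 = 0.125, husked seeds = 9/31 = 0.29, grass seeds = 12/21 = 0.571, large seeds = 16/21 = 0.762.
Ranked: large seeds > grass seeds > forb seeds > husked seeds > small seeds.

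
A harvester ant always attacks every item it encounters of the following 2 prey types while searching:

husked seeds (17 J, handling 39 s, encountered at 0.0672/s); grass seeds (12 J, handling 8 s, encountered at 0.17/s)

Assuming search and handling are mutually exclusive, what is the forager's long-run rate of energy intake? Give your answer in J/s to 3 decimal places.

Energy encountered per unit search time: 0.0672×17 + 0.17×12 = 3.182 J/s.
Handling time per unit search time: 0.0672×39 + 0.17×8 = 3.981.
Rate = 3.182/(1 + 3.981) = 0.6389 J/s.

0.639 J/s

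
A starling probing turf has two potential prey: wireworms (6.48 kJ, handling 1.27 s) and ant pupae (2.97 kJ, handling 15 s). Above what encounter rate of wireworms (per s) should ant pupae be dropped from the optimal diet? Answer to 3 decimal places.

0.032 per s

At the threshold, the rate on wireworms alone equals the profitability of ant pupae: λ·6.48/(1 + λ·1.27) = 2.97/15 = 0.198.
Rearranging, λ(6.48 − 0.198×1.27) = 0.198, so λ = 0.198/6.229 = 0.03179 per s.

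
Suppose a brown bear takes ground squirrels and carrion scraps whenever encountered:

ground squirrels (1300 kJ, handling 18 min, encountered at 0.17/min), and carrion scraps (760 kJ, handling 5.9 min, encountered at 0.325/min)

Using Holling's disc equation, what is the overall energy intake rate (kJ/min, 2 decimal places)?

78.29 kJ/min

R = Σλ_iE_i / (1 + Σλ_ih_i)
Numerator: 0.17×1300 + 0.325×760 = 468
Denominator: 1 + 0.17×18 + 0.325×5.9 = 5.978
R = 468/5.978 = 78.29 kJ/min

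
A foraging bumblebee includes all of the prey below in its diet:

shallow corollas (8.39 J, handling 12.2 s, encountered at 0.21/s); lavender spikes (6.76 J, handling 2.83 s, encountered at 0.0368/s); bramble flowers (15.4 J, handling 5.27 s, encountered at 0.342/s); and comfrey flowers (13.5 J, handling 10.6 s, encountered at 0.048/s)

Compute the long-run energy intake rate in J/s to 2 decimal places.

Energy encountered per unit search time: 0.21×8.39 + 0.0368×6.76 + 0.342×15.4 + 0.048×13.5 = 7.925 J/s.
Handling time per unit search time: 0.21×12.2 + 0.0368×2.83 + 0.342×5.27 + 0.048×10.6 = 4.977.
Rate = 7.925/(1 + 4.977) = 1.326 J/s.

1.33 J/s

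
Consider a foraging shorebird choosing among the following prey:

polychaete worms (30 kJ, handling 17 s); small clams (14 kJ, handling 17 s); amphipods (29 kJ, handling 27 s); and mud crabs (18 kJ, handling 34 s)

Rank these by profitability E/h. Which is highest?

polychaete worms

In descending order of E/h:
polychaete worms: 30/17 = 1.76 kJ/s
amphipods: 29/27 = 1.07 kJ/s
small clams: 14/17 = 0.824 kJ/s
mud crabs: 18/34 = 0.529 kJ/s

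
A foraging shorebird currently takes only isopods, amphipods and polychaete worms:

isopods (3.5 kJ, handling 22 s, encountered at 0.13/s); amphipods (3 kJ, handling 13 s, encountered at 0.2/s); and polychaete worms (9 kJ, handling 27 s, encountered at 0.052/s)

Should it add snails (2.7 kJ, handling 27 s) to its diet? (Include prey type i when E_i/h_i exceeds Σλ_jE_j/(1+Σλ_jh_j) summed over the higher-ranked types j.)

Intake rate on the current diet: R = (0.13×3.5 + 0.2×3 + 0.052×9) / (1 + 0.13×22 + 0.2×13 + 0.052×27) = 1.523/7.864 = 0.1937 kJ/s.
Profitability of snails: 2.7/27 = 0.1 kJ/s.
Since 0.1 < R, time spent handling snails is better spent searching.

No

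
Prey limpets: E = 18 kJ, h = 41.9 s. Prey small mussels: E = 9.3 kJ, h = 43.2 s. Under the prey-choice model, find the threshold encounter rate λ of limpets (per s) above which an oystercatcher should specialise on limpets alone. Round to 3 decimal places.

0.024 per s

At the threshold, the rate on limpets alone equals the profitability of small mussels: λ·18/(1 + λ·41.9) = 9.3/43.2 = 0.2153.
Rearranging, λ(18 − 0.2153×41.9) = 0.2153, so λ = 0.2153/8.98 = 0.02397 per s.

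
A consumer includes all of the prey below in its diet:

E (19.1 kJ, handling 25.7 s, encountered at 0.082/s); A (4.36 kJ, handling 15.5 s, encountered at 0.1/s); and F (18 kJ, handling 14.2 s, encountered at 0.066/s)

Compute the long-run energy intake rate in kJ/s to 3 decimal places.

0.570 kJ/s

Energy encountered per unit search time: 0.082×19.1 + 0.1×4.36 + 0.066×18 = 3.19 kJ/s.
Handling time per unit search time: 0.082×25.7 + 0.1×15.5 + 0.066×14.2 = 4.595.
Rate = 3.19/(1 + 4.595) = 0.5702 kJ/s.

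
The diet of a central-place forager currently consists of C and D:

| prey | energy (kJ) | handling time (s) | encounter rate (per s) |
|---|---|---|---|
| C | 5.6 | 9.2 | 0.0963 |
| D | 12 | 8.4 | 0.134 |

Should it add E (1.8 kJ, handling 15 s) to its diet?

Intake rate on the current diet: R = (0.0963×5.6 + 0.134×12) / (1 + 0.0963×9.2 + 0.134×8.4) = 2.147/3.012 = 0.713 kJ/s.
E: E/h = 1.8/15 = 0.12 kJ/s.
Since 0.12 < R, time spent handling E is better spent searching.

No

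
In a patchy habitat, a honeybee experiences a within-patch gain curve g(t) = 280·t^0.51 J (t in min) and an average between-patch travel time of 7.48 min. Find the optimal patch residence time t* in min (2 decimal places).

Maximise g(t)/(T+t): set derivative to zero → g'(t)(T+t) = g(t).
g'(t) = 0.51·280·t^-0.49. Setting 0.51·280·t^-0.49 = 280·t^0.51/(7.48+t) gives 0.51(7.48+t) = t, so 0.49·t = 0.51×7.48.
t* = 0.51×7.48/0.49 = 7.785 min.

7.79 min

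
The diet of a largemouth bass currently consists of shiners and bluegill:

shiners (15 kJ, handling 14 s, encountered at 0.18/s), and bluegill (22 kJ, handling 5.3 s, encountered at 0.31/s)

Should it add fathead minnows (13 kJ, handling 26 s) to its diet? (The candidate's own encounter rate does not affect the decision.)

No

Current rate: (0.18×15 + 0.31×22)/(1 + 0.18×14 + 0.31×5.3) = 1.844 kJ/s.
Profitability of fathead minnows: 13/26 = 0.5 kJ/s.
Since 0.5 < R, time spent handling fathead minnows is better spent searching.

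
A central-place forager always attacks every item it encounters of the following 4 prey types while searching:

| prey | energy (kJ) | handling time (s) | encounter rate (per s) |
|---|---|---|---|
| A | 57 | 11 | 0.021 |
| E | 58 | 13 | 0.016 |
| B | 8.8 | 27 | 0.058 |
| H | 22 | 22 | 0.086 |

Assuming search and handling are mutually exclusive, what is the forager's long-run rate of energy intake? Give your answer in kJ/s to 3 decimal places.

0.925 kJ/s

R = (0.021×57 + 0.016×58 + 0.058×8.8 + 0.086×22) / (1 + 0.021×11 + 0.016×13 + 0.058×27 + 0.086×22) = 4.527/4.897 = 0.9245 kJ/s.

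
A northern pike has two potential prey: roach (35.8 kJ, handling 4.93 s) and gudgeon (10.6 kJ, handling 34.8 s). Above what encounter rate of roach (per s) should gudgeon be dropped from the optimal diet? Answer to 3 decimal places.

The zero-one rule: include gudgeon iff E₂/h₂ > λE₁/(1+λh₁). Equality gives the switch point.
λE₁h₂ = E₂ + λE₂h₁ ⇒ λ = E₂/(E₁h₂ − E₂h₁) = 10.6/(1246 − 52.26) = 0.008881 per s.

0.009 per s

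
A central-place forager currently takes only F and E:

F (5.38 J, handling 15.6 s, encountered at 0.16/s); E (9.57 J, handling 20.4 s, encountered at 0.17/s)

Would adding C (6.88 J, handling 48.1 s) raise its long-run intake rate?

No

Current rate: (0.16×5.38 + 0.17×9.57)/(1 + 0.16×15.6 + 0.17×20.4) = 0.3572 J/s.
C: E/h = 6.88/48.1 = 0.143 J/s.
Since 0.143 < R, time spent handling C is better spent searching.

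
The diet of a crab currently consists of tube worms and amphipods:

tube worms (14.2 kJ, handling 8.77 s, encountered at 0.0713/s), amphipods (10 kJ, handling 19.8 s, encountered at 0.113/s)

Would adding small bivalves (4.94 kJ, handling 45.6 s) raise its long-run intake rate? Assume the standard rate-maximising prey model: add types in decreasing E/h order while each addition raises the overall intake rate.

Current rate: (0.0713×14.2 + 0.113×10)/(1 + 0.0713×8.77 + 0.113×19.8) = 0.5547 kJ/s.
small bivalves: E/h = 4.94/45.6 = 0.1083 kJ/s.
0.1083 < 0.5547, so adding small bivalves would lower the average — exclude it.

No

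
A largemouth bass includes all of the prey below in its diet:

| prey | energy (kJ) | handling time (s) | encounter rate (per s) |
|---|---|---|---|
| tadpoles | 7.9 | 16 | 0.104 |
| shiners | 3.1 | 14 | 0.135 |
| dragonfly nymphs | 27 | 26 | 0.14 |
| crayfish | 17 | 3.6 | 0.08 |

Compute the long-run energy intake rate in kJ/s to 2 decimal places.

R = (0.104×7.9 + 0.135×3.1 + 0.14×27 + 0.08×17) / (1 + 0.104×16 + 0.135×14 + 0.14×26 + 0.08×3.6) = 6.38/8.482 = 0.7522 kJ/s.

0.75 kJ/s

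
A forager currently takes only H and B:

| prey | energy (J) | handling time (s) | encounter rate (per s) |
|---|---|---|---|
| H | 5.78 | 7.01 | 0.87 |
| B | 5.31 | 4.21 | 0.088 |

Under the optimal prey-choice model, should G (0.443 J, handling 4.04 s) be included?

No

Current rate: (0.87×5.78 + 0.088×5.31)/(1 + 0.87×7.01 + 0.088×4.21) = 0.7358 J/s.
G: E/h = 0.443/4.04 = 0.1097 J/s.
0.1097 < 0.7358, so adding G would lower the average — exclude it.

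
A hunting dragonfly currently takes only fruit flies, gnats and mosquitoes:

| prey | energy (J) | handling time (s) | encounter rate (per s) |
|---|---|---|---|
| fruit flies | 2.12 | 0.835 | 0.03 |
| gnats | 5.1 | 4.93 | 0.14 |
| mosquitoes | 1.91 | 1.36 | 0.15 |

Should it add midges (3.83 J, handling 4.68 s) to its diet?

Yes

Intake rate on the current diet: R = (0.03×2.12 + 0.14×5.1 + 0.15×1.91) / (1 + 0.03×0.835 + 0.14×4.93 + 0.15×1.36) = 1.064/1.919 = 0.5544 J/s.
Profitability of midges: 3.83/4.68 = 0.8184 J/s.
Since 0.8184 > R, including midges increases the long-run rate.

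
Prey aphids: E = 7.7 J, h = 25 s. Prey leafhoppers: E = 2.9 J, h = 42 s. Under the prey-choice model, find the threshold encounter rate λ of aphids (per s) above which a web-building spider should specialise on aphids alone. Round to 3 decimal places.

0.012 per s

At the threshold, the rate on aphids alone equals the profitability of leafhoppers: λ·7.7/(1 + λ·25) = 2.9/42 = 0.06905.
Rearranging, λ(7.7 − 0.06905×25) = 0.06905, so λ = 0.06905/5.974 = 0.01156 per s.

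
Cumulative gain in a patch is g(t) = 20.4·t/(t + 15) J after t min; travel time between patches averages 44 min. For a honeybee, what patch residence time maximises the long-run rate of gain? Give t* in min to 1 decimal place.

25.7 min

Optimal t* satisfies g'(t*) = g(t*)/(T + t*).
g'(t) = 20.4·15/(t + 15)². Setting 20.4·15/(t+15)² = 20.4t/[(t+15)(44+t)] gives 15(44+t) = t(t+15), so t² = 15×44 = 660.
t* = √660 = 25.69 min.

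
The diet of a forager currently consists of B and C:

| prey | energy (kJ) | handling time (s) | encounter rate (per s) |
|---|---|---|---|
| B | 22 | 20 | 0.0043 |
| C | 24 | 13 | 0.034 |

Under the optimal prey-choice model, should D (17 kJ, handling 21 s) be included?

Current rate: (0.0043×22 + 0.034×24)/(1 + 0.0043×20 + 0.034×13) = 0.5959 kJ/s.
D: E/h = 17/21 = 0.8095 kJ/s.
0.8095 > 0.5959, so adding D raises the average — include it.

Yes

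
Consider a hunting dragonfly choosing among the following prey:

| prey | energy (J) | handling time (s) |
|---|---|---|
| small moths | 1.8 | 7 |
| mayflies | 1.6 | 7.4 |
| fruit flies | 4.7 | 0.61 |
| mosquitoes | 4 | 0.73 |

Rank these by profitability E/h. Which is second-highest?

mosquitoes

Profitability E/h (J/s): small moths = 1.8/7 = 0.257, mayflies = 1.6/7.4 = 0.216, fruit flies = 4.7/0.61 = 7.7, mosquitoes = 4/0.73 = 5.48.
Ranked: fruit flies > mosquitoes > small moths > mayflies.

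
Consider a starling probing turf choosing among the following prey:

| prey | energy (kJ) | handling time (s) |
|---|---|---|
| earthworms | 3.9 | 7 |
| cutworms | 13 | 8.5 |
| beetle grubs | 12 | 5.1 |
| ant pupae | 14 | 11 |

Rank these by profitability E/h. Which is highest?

beetle grubs

In descending order of E/h:
beetle grubs: 12/5.1 = 2.35 kJ/s
cutworms: 13/8.5 = 1.53 kJ/s
ant pupae: 14/11 = 1.27 kJ/s
earthworms: 3.9/7 = 0.557 kJ/s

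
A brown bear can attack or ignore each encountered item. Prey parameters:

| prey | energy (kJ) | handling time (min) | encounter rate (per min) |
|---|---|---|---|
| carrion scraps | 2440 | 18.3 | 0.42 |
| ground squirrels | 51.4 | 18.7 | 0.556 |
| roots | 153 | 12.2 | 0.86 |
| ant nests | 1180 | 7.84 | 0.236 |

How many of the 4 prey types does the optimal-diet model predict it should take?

2

Profitabilities (E/h, kJ/min): ant nests 151, carrion scraps 133, roots 12.5, ground squirrels 2.75. Add prey in this order while the next type's profitability exceeds the intake rate on those already taken.
Rate on top 1: 97.7. carrion scraps: 133 > 97.7 → include.
Rate on top 2: 123.7. roots: 12.5 < 123.7 → exclude; stop.
Optimal diet: ant nests, carrion scraps — 2 of 4 types.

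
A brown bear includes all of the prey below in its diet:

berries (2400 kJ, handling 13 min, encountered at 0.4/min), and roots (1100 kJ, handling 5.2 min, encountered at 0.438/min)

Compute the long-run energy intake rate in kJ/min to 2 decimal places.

R = (0.4×2400 + 0.438×1100) / (1 + 0.4×13 + 0.438×5.2) = 1442/8.478 = 170.1 kJ/min.

170.07 kJ/min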